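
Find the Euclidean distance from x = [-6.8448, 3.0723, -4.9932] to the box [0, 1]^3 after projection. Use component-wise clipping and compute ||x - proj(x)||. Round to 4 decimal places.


Project each component onto [0, 1].
clip(-6.8448) = 0.0, clip(3.0723) = 1.0, clip(-4.9932) = 0.0
Projection = [0.0, 1.0, 0.0]
Squared diffs: [46.8513, 4.2944, 24.932]
Distance = sqrt(76.0777) = 8.7223


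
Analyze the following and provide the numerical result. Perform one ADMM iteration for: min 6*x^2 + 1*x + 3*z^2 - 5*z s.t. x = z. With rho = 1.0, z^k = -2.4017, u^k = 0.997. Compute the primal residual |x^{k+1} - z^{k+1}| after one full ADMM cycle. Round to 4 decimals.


ADMM iteration with rho = 1.0, z^k = -2.4017, u^k = 0.997
Step 1: x-update.
Minimize 6*x^2 + 1*x + (1.0/2)*(x + 2.4017 + 0.997)^2
FOC: (2*6 + 1.0)*x = -1 + 1.0*(-2.4017 - 0.997)
x^{k+1} = -0.3384
Step 2: z-update.
Minimize 3*z^2 - 5*z + (1.0/2)*(-0.3384 - z + 0.997)^2
FOC: (2*3 + 1.0)*z = 5 + 1.0*(-0.3384 + 0.997)
z^{k+1} = 0.8084
Step 3: u-update.
u^{k+1} = 0.997 - 0.3384 - 0.8084 = -0.1497
Step 4: Primal residual = |-0.3384 - 0.8084| = 1.1467


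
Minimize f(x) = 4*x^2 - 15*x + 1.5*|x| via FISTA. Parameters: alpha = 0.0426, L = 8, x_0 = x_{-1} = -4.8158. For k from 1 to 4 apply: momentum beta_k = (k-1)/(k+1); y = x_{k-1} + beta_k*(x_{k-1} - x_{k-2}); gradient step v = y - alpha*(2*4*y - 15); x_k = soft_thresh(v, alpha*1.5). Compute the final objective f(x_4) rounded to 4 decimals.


FISTA on f(x) = 4*x^2 - 15*x + 1.5*|x|
L = 8, alpha = 0.0426
Iteration 1: beta = 0.0, y = -4.8158 + 0.0*(-4.8158 + 4.8158) = -4.8158
  grad(y) = -53.5264, v = y - alpha*grad = -2.5356
  prox(v) = soft_thresh(-2.5356, 0.0639) = -2.4717
Iteration 2: beta = 0.3333, y = -2.4717 + 0.3333*(-2.4717 + 4.8158) = -1.6903
  grad(y) = -28.5224, v = y - alpha*grad = -0.4752
  prox(v) = soft_thresh(-0.4752, 0.0639) = -0.4113
Iteration 3: beta = 0.5, y = -0.4113 + 0.5*(-0.4113 + 2.4717) = 0.6188
  grad(y) = -10.0495, v = y - alpha*grad = 1.0469
  prox(v) = soft_thresh(1.0469, 0.0639) = 0.983
Iteration 4: beta = 0.6, y = 0.983 + 0.6*(0.983 + 0.4113) = 1.8196
  grad(y) = -0.4428, v = y - alpha*grad = 1.8385
  prox(v) = soft_thresh(1.8385, 0.0639) = 1.7746
f(x_4) = 4*1.7746^2 - 15*1.7746 + 1.5*|1.7746| = -11.3603


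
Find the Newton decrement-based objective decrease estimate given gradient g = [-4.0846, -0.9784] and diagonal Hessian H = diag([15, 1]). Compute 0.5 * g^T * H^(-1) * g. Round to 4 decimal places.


Step 1: H is diagonal, so H^(-1) * g = [-0.2723, -0.9784].
Step 2: g^T H^(-1) g = sum_i g_i^2 / H_ii
  = (-4.0846)^2/15 + (-0.9784)^2/1
  = 1.1123 + 0.9573 = 2.0695
Step 3: Objective decrease = 0.5 * g^T H^(-1) g = 1.0348


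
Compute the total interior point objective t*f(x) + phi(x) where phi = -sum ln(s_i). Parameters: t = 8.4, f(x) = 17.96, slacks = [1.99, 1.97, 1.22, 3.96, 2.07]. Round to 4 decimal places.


Step 1: Compute log-barrier.
ln values: [0.6881, 0.678, 0.1989, 1.3762, 0.7275]
phi = -(0.6881 + 0.678 + 0.1989 + 1.3762 + 0.7275) = -3.6688
Step 2: Compute augmented objective.
t*f(x) = 8.4*17.96 = 150.864
Total = 150.864 - 3.6688 = 147.1952


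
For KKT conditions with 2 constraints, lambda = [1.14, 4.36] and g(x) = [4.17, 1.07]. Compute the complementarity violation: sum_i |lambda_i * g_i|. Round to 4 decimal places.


KKT complementary slackness check:
lambda_1 * g_1 = 1.14 * 4.17 = 4.7538
lambda_2 * g_2 = 4.36 * 1.07 = 4.6652
Total violation = 4.7538 + 4.6652 = 9.419


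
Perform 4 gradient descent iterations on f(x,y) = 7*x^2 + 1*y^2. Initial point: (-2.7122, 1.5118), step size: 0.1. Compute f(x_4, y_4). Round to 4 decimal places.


Gradient descent on f(x,y) = 7*x^2 + 1*y^2.
Starting point: (-2.7122, 1.5118), alpha = 0.1
Step 1: grad_x = 2*7*-2.7122 = -37.9708, grad_y = 2*1*1.5118 = 3.0236
  x_1 = -2.7122 - 0.1*-37.9708 = 1.0849
  y_1 = 1.5118 - 0.1*3.0236 = 1.2094
Step 2: grad_x = 2*7*1.0849 = 15.1883, grad_y = 2*1*1.2094 = 2.4189
  x_2 = 1.0849 - 0.1*15.1883 = -0.434
  y_2 = 1.2094 - 0.1*2.4189 = 0.9676
Step 3: grad_x = 2*7*-0.434 = -6.0753, grad_y = 2*1*0.9676 = 1.9351
  x_3 = -0.434 - 0.1*-6.0753 = 0.1736
  y_3 = 0.9676 - 0.1*1.9351 = 0.774
Step 4: grad_x = 2*7*0.1736 = 2.4301, grad_y = 2*1*0.774 = 1.5481
  x_4 = 0.1736 - 0.1*2.4301 = -0.0694
  y_4 = 0.774 - 0.1*1.5481 = 0.6192
f(-0.0694, 0.6192) = 7*(-0.0694)^2 + 1*0.6192^2 = 0.4172


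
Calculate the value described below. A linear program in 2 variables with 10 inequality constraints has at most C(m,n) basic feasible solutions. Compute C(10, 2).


Each vertex corresponds to some choice of n active constraints out of m, so the number of vertices is at most C(m, n) = m! / (n!(m-n)!).
m = 10, n = 2
Numerator: 10 * 9
Denominator: 2! = 2
C(10, 2) = 45


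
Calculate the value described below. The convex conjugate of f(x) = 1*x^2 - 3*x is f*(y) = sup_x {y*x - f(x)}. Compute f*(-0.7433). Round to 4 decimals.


f*(y) = sup_x {y*x - a*x^2 - b*x} = sup_x {(y-b)*x - a*x^2}
FOC: (y - b) - 2a*x = 0 => x* = (y - b)/(2a)
x* = (-0.7433 + 3)/(2*1) = 1.1284
f*(-0.7433) = (y-b)^2/(4a) = (-0.7433 + 3)^2/(4*1)
= 5.0927/4 = 1.2732


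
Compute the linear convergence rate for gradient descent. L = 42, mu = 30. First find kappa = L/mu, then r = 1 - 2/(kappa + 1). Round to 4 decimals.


Step 1: Compute the condition number.
kappa = L/mu = 42/30 = 1.4
Step 2: Compute the convergence rate.
r = 1 - 2/(kappa + 1) = 1 - 2*mu/(L + mu) = (L - mu)/(L + mu) = 12/72 = 0.1667


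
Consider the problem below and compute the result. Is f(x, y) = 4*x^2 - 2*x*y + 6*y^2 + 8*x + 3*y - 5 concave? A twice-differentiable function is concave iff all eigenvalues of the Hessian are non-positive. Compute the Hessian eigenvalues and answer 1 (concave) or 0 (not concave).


The Hessian of f(x,y) = 4*x^2 - 2*x*y + 6*y^2 + 8*x + 3*y - 5 is:
H = [[8, -2], [-2, 12]]
Trace = 8 + 12 = 20
Determinant = 8*12 - (-2)^2 = 92
Discriminant = (20)^2 - 4*92 = 32.0
Eigenvalues: lambda_1 = 7.1716, lambda_2 = 12.8284
The function is not concave.

0


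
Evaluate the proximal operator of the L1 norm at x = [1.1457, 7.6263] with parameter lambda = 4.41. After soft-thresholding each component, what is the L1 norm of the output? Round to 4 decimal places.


Soft-thresholding with lambda = 4.41:
prox(1.1457) = sign(1.1457)*max(|1.1457| - 4.41, 0) = 0.0
prox(7.6263) = sign(7.6263)*max(|7.6263| - 4.41, 0) = 3.2163
prox(x) = [0.0, 3.2163]
||prox(x)||_1 = 0.0 + 3.2163 = 3.2163


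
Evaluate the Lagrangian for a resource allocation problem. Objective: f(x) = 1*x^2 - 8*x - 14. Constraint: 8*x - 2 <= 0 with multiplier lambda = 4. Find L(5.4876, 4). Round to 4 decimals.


Step 1: Evaluate f(x).
f(5.4876) = 1*5.4876^2 - 8*5.4876 - 14 = -27.787
Step 2: Evaluate g(x).
g(5.4876) = 8*5.4876 - 2 = 41.9008
Step 3: Compute Lagrangian.
L = -27.787 + 4*41.9008 = 139.8162


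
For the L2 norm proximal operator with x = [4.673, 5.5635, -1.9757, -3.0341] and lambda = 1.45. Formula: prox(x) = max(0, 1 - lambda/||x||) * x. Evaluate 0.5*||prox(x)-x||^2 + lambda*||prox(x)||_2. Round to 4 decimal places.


Step 1: Compute ||x||.
||x|| = 8.1178
Step 2: Compute scaling factor.
scale = max(0, 1 - 1.45/8.1178) = 0.8214
Step 3: prox(x) = [3.8383, 4.5697, -1.6228, -2.4921]
||prox(x)|| = 6.6678
Step 4: Proximal objective.
0.5*||prox-x||^2 = 1.0513
lambda*||prox|| = 9.6683
Total = 10.7196


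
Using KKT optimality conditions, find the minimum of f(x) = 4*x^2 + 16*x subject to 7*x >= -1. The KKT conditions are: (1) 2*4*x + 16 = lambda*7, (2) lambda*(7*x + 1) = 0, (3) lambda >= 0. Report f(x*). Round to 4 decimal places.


Step 1: Try lambda = 0 (constraint inactive).
x_unc = -16/(2*4) = -2.0
Check: 7*-2.0 = -14.0 < -1 -- violated!
Step 2: Constraint must be active: 7*x = -1
x* = -1/7 = -0.1429 (rounded; the exact value -1/7 is used below)
lambda = (2*4*(-1/7) + 16)/7 = 2.1224
Step 3: Compute optimal value.
f(x*) = 4*(-1/7)^2 + 16*(-1/7) = -2.2041


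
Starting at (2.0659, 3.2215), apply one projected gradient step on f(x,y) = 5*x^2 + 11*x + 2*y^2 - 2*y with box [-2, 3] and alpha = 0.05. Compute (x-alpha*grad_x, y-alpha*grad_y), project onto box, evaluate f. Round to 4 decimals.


Step 1: Compute gradient at (2.0659, 3.2215).
grad_x = 2*5*2.0659 + 11 = 31.659
grad_y = 2*2*3.2215 - 2 = 10.886
Step 2: Gradient step.
x_raw = 2.0659 - 0.05*31.659 = 0.483
y_raw = 3.2215 - 0.05*10.886 = 2.6772
Step 3: Project onto [-2, 3].
x_proj = clip(0.483) = 0.483
y_proj = clip(2.6772) = 2.6772
Step 4: Evaluate f.
f(0.483, 2.6772) = 15.4591


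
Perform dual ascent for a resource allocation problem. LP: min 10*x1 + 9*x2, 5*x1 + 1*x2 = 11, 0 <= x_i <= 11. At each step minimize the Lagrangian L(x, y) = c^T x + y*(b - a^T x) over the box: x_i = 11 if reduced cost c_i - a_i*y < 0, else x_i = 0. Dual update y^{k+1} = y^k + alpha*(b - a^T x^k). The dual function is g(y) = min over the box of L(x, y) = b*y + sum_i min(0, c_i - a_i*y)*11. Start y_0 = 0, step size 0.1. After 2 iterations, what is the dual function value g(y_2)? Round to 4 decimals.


Dual ascent for LP: min 10*x1 + 9*x2, 5*x1 + 1*x2 = 11, 0 <= x_i <= 11
Step 1: y^k = 0.0, reduced costs: (10.0, 9.0)
  x^k = (0.0, 0.0), subgradient = b - a^T x = 11.0
  y^{k+1} = 0.0 + 0.1*11.0 = 1.1
Step 2: y^k = 1.1, reduced costs: (4.5, 7.9)
  x^k = (0.0, 0.0), subgradient = b - a^T x = 11.0
  y^{k+1} = 1.1 + 0.1*11.0 = 2.2
Dual objective at y_2 = 2.2: reduced costs (-1.0, 6.8), box minimizer x = (11.0, 0.0)
g(y_2) = b*y + (c1 - a1*y)*x1 + (c2 - a2*y)*x2 = 11*2.2 + (-1.0)*11.0 + 6.8*0.0 = 24.2 - 11.0 + 0.0 = 13.2


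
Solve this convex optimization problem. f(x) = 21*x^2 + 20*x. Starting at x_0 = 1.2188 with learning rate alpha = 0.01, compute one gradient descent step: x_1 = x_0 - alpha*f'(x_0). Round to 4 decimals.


We compute the gradient at x_0 and apply the update.
f'(x) = 42*x + 20
f'(1.2188) = 42*1.2188 + 20 = 71.1896
x_1 = 1.2188 - 0.01*71.1896 = 0.5069


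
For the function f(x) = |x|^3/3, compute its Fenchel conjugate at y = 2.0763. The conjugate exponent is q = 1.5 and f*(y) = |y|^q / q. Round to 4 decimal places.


The conjugate exponent q satisfies 1/p + 1/q = 1.
p = 3, so q = 3/(3 - 1) = 1.5
|y|^q = 2.0763^1.5 = 2.9918
f*(2.0763) = 2.9918 / 1.5 = 1.9945


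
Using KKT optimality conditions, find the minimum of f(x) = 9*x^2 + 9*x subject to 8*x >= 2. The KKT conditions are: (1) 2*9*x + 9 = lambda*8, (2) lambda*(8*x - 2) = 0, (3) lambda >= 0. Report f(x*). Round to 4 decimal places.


Step 1: Try lambda = 0 (constraint inactive).
x_unc = -9/(2*9) = -0.5
Check: 8*-0.5 = -4.0 < 2 -- violated!
Step 2: Constraint must be active: 8*x = 2
x* = 2/8 = 0.25
lambda = (2*9*0.25 + 9)/8 = 1.6875
Step 3: Compute optimal value.
f(x*) = 9*0.25^2 + 9*0.25 = 2.8125


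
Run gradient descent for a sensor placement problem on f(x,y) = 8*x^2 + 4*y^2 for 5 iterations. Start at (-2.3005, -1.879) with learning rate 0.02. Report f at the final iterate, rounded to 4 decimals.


Gradient descent on f(x,y) = 8*x^2 + 4*y^2.
Starting point: (-2.3005, -1.879), alpha = 0.02
Step 1: grad_x = 2*8*-2.3005 = -36.808, grad_y = 2*4*-1.879 = -15.032
  x_1 = -2.3005 - 0.02*-36.808 = -1.5643
  y_1 = -1.879 - 0.02*-15.032 = -1.5784
Step 2: grad_x = 2*8*-1.5643 = -25.0294, grad_y = 2*4*-1.5784 = -12.6269
  x_2 = -1.5643 - 0.02*-25.0294 = -1.0638
  y_2 = -1.5784 - 0.02*-12.6269 = -1.3258
Step 3: grad_x = 2*8*-1.0638 = -17.02, grad_y = 2*4*-1.3258 = -10.6066
  x_3 = -1.0638 - 0.02*-17.02 = -0.7234
  y_3 = -1.3258 - 0.02*-10.6066 = -1.1137
Step 4: grad_x = 2*8*-0.7234 = -11.5736, grad_y = 2*4*-1.1137 = -8.9095
  x_4 = -0.7234 - 0.02*-11.5736 = -0.4919
  y_4 = -1.1137 - 0.02*-8.9095 = -0.9355
Step 5: grad_x = 2*8*-0.4919 = -7.8701, grad_y = 2*4*-0.9355 = -7.484
  x_5 = -0.4919 - 0.02*-7.8701 = -0.3345
  y_5 = -0.9355 - 0.02*-7.484 = -0.7858
f(-0.3345, -0.7858) = 8*(-0.3345)^2 + 4*(-0.7858)^2 = 3.3651


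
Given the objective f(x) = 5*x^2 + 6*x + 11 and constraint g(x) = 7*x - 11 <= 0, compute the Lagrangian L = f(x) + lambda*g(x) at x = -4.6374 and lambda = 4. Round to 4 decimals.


Step 1: Evaluate f(x).
f(-4.6374) = 5*(-4.6374)^2 + 6*(-4.6374) + 11 = 90.703
Step 2: Evaluate g(x).
g(-4.6374) = 7*-4.6374 - 11 = -43.4618
Step 3: Compute Lagrangian.
L = 90.703 + 4*-43.4618 = -83.1442


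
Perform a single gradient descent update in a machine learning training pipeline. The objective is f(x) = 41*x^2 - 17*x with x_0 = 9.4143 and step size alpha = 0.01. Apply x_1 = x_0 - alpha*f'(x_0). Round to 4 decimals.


We compute the gradient at x_0 and apply the update.
f'(x) = 82*x - 17
f'(9.4143) = 82*9.4143 - 17 = 754.9726
x_1 = 9.4143 - 0.01*754.9726 = 1.8646


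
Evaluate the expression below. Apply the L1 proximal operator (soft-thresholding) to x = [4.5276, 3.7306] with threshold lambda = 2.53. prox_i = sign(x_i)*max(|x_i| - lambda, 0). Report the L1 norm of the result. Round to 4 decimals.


Soft-thresholding with lambda = 2.53:
prox(4.5276) = sign(4.5276)*max(|4.5276| - 2.53, 0) = 1.9976
prox(3.7306) = sign(3.7306)*max(|3.7306| - 2.53, 0) = 1.2006
prox(x) = [1.9976, 1.2006]
||prox(x)||_1 = 1.9976 + 1.2006 = 3.1982


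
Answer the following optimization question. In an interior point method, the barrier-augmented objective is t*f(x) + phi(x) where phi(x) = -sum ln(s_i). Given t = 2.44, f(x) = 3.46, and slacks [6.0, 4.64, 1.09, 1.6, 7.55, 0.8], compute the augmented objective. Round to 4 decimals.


Step 1: Compute log-barrier.
ln values: [1.7918, 1.5347, 0.0862, 0.47, 2.0215, -0.2231]
phi = -(1.7918 + 1.5347 + 0.0862 + 0.47 + 2.0215 - 0.2231) = -5.6811
Step 2: Compute augmented objective.
t*f(x) = 2.44*3.46 = 8.4424
Total = 8.4424 - 5.6811 = 2.7613


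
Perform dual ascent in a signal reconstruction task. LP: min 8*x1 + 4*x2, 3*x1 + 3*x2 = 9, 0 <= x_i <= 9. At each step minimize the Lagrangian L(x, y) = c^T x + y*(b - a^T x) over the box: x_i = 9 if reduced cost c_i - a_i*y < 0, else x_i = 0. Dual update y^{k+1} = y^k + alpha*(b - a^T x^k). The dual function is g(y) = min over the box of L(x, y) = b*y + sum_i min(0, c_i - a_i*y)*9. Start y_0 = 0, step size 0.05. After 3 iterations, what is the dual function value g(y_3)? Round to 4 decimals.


Dual ascent for LP: min 8*x1 + 4*x2, 3*x1 + 3*x2 = 9, 0 <= x_i <= 9
Step 1: y^k = 0.0, reduced costs: (8.0, 4.0)
  x^k = (0.0, 0.0), subgradient = b - a^T x = 9.0
  y^{k+1} = 0.0 + 0.05*9.0 = 0.45
Step 2: y^k = 0.45, reduced costs: (6.65, 2.65)
  x^k = (0.0, 0.0), subgradient = b - a^T x = 9.0
  y^{k+1} = 0.45 + 0.05*9.0 = 0.9
Step 3: y^k = 0.9, reduced costs: (5.3, 1.3)
  x^k = (0.0, 0.0), subgradient = b - a^T x = 9.0
  y^{k+1} = 0.9 + 0.05*9.0 = 1.35
Dual objective at y_3 = 1.35: reduced costs (3.95, -0.05), box minimizer x = (0.0, 9.0)
g(y_3) = b*y + (c1 - a1*y)*x1 + (c2 - a2*y)*x2 = 9*1.35 + 3.95*0.0 + (-0.05)*9.0 = 12.15 + 0.0 - 0.45 = 11.7


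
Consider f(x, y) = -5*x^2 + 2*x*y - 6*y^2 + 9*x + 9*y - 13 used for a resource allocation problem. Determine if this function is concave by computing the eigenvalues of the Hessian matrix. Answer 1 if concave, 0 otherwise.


The Hessian of f(x,y) = -5*x^2 + 2*x*y - 6*y^2 + 9*x + 9*y - 13 is:
H = [[-10, 2], [2, -12]]
Trace = -10 - 12 = -22
Determinant = -10*-12 - (2)^2 = 116
Discriminant = (-22)^2 - 4*116 = 20.0
Eigenvalues: lambda_1 = -13.2361, lambda_2 = -8.7639
The function is concave.

1


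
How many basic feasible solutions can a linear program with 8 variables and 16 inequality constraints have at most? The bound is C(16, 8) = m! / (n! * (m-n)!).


Each vertex corresponds to some choice of n active constraints out of m, so the number of vertices is at most C(m, n) = m! / (n!(m-n)!).
m = 16, n = 8
Numerator: 16 * 15 * 14 * 13 * 12 * 11 * 10 * 9
Denominator: 8! = 40320
C(16, 8) = 12870


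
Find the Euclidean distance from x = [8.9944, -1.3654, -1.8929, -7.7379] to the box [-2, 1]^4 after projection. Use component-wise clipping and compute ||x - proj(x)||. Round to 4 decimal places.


Project each component onto [-2, 1].
clip(8.9944) = 1.0, clip(-1.3654) = -1.3654, clip(-1.8929) = -1.8929, clip(-7.7379) = -2.0
Projection = [1.0, -1.3654, -1.8929, -2.0]
Squared diffs: [63.9104, 0.0, 0.0, 32.9235]
Distance = sqrt(96.8339) = 9.8404


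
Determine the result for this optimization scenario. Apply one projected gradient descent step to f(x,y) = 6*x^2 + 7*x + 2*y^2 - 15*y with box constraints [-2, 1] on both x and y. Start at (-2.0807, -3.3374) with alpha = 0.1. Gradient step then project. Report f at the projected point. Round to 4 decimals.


Step 1: Compute gradient at (-2.0807, -3.3374).
grad_x = 2*6*-2.0807 + 7 = -17.9684
grad_y = 2*2*-3.3374 - 15 = -28.3496
Step 2: Gradient step.
x_raw = -2.0807 - 0.1*-17.9684 = -0.2839
y_raw = -3.3374 - 0.1*-28.3496 = -0.5024
Step 3: Project onto [-2, 1].
x_proj = clip(-0.2839) = -0.2839
y_proj = clip(-0.5024) = -0.5024
Step 4: Evaluate f.
f(-0.2839, -0.5024) = 6.5379


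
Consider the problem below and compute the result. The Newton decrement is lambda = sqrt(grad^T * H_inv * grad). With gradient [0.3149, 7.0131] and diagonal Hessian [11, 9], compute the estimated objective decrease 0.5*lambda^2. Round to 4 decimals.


Step 1: H is diagonal, so H^(-1) * g = [0.0286, 0.7792].
Step 2: g^T H^(-1) g = sum_i g_i^2 / H_ii
  = (0.3149)^2/11 + (7.0131)^2/9
  = 0.009 + 5.4648 = 5.4739
Step 3: Objective decrease = 0.5 * g^T H^(-1) g = 2.7369


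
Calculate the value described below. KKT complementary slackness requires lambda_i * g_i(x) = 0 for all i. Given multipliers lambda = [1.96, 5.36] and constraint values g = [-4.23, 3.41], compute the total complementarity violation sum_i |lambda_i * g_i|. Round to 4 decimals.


KKT complementary slackness check:
lambda_1 * g_1 = 1.96 * -4.23 = -8.2908
lambda_2 * g_2 = 5.36 * 3.41 = 18.2776
Total violation = 8.2908 + 18.2776 = 26.5684


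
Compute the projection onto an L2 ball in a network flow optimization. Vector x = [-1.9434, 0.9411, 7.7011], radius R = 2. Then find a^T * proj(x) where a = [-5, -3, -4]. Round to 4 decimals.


Step 1: Compute ||x|| (intermediates to 6 decimals).
||x|| = sqrt((-1.9434)^2 + 0.9411^2 + 7.7011^2) = 7.998088
Step 2: Project.
Since ||x|| > R, scale = R/||x|| = 2/7.998088 = 0.25006, proj(x) = scale * x
proj(x) = [-0.485967, 0.235331, 1.925737]
Step 3: Dot product.
a^T * proj(x) = -5*(-0.485967) - 3*0.235331 - 4*1.925737 = -5.9791


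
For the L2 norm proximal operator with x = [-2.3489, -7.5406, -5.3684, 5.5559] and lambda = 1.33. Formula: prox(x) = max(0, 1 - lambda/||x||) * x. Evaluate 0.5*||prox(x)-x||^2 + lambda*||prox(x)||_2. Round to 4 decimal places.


Step 1: Compute ||x||.
||x|| = 11.0483
Step 2: Compute scaling factor.
scale = max(0, 1 - 1.33/11.0483) = 0.8796
Step 3: prox(x) = [-2.0661, -6.6329, -4.7222, 4.8871]
||prox(x)|| = 9.7183
Step 4: Proximal objective.
0.5*||prox-x||^2 = 0.8845
lambda*||prox|| = 12.9253
Total = 13.8098


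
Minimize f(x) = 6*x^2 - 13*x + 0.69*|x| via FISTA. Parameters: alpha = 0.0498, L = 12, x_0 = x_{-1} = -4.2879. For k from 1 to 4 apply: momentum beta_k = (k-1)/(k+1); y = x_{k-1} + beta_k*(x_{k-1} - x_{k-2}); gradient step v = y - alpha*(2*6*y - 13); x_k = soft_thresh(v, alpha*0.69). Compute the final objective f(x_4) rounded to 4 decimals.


FISTA on f(x) = 6*x^2 - 13*x + 0.69*|x|
L = 12, alpha = 0.0498
Iteration 1: beta = 0.0, y = -4.2879 + 0.0*(-4.2879 + 4.2879) = -4.2879
  grad(y) = -64.4548, v = y - alpha*grad = -1.0781
  prox(v) = soft_thresh(-1.0781, 0.0344) = -1.0437
Iteration 2: beta = 0.3333, y = -1.0437 + 0.3333*(-1.0437 + 4.2879) = 0.0377
  grad(y) = -12.5474, v = y - alpha*grad = 0.6626
  prox(v) = soft_thresh(0.6626, 0.0344) = 0.6282
Iteration 3: beta = 0.5, y = 0.6282 + 0.5*(0.6282 + 1.0437) = 1.4642
  grad(y) = 4.57, v = y - alpha*grad = 1.2366
  prox(v) = soft_thresh(1.2366, 0.0344) = 1.2022
Iteration 4: beta = 0.6, y = 1.2022 + 0.6*(1.2022 - 0.6282) = 1.5466
  grad(y) = 5.5595, v = y - alpha*grad = 1.2698
  prox(v) = soft_thresh(1.2698, 0.0344) = 1.2354
f(x_4) = 6*1.2354^2 - 13*1.2354 + 0.69*|1.2354| = -6.0505


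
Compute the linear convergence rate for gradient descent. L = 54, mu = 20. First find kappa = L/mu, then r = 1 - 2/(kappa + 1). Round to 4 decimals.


Step 1: Compute the condition number.
kappa = L/mu = 54/20 = 2.7
Step 2: Compute the convergence rate.
r = 1 - 2/(kappa + 1) = 1 - 2*mu/(L + mu) = (L - mu)/(L + mu) = 34/74 = 0.4595


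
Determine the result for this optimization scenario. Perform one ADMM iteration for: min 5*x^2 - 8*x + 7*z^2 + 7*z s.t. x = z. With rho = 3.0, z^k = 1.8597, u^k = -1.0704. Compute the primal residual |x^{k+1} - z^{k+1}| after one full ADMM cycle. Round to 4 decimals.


ADMM iteration with rho = 3.0, z^k = 1.8597, u^k = -1.0704
Step 1: x-update.
Minimize 5*x^2 - 8*x + (3.0/2)*(x - 1.8597 - 1.0704)^2
FOC: (2*5 + 3.0)*x = 8 + 3.0*(1.8597 + 1.0704)
x^{k+1} = 1.2916
Step 2: z-update.
Minimize 7*z^2 + 7*z + (3.0/2)*(1.2916 - z - 1.0704)^2
FOC: (2*7 + 3.0)*z = -7 + 3.0*(1.2916 - 1.0704)
z^{k+1} = -0.3727
Step 3: u-update.
u^{k+1} = -1.0704 + 1.2916 + 0.3727 = 0.5939
Step 4: Primal residual = |1.2916 + 0.3727| = 1.6643


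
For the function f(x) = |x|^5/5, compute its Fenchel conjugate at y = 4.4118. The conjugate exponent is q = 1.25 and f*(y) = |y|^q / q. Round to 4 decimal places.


The conjugate exponent q satisfies 1/p + 1/q = 1.
p = 5, so q = 5/(5 - 1) = 1.25
|y|^q = 4.4118^1.25 = 6.394
f*(4.4118) = 6.394 / 1.25 = 5.1152


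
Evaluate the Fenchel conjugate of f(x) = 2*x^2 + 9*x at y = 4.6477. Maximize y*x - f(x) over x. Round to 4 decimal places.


f*(y) = sup_x {y*x - a*x^2 - b*x} = sup_x {(y-b)*x - a*x^2}
FOC: (y - b) - 2a*x = 0 => x* = (y - b)/(2a)
x* = (4.6477 - 9)/(2*2) = -1.0881
f*(4.6477) = (y-b)^2/(4a) = (4.6477 - 9)^2/(4*2)
= 18.9425/8 = 2.3678


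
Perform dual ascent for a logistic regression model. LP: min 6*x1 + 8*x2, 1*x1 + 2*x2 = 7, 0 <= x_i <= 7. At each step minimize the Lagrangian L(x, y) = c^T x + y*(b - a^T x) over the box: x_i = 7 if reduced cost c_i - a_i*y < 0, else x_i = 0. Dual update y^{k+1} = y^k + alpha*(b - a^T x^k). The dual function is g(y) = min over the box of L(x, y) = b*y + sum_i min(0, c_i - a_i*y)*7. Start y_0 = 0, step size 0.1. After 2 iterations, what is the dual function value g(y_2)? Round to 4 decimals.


Dual ascent for LP: min 6*x1 + 8*x2, 1*x1 + 2*x2 = 7, 0 <= x_i <= 7
Step 1: y^k = 0.0, reduced costs: (6.0, 8.0)
  x^k = (0.0, 0.0), subgradient = b - a^T x = 7.0
  y^{k+1} = 0.0 + 0.1*7.0 = 0.7
Step 2: y^k = 0.7, reduced costs: (5.3, 6.6)
  x^k = (0.0, 0.0), subgradient = b - a^T x = 7.0
  y^{k+1} = 0.7 + 0.1*7.0 = 1.4
Dual objective at y_2 = 1.4: reduced costs (4.6, 5.2), box minimizer x = (0.0, 0.0)
g(y_2) = b*y + (c1 - a1*y)*x1 + (c2 - a2*y)*x2 = 7*1.4 + 4.6*0.0 + 5.2*0.0 = 9.8 + 0.0 + 0.0 = 9.8


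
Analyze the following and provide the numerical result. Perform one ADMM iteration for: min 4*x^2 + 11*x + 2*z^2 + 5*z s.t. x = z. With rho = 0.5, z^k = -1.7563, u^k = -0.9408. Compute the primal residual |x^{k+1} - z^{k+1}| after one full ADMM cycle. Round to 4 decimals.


ADMM iteration with rho = 0.5, z^k = -1.7563, u^k = -0.9408
Step 1: x-update.
Minimize 4*x^2 + 11*x + (0.5/2)*(x + 1.7563 - 0.9408)^2
FOC: (2*4 + 0.5)*x = -11 + 0.5*(-1.7563 + 0.9408)
x^{k+1} = -1.3421
Step 2: z-update.
Minimize 2*z^2 + 5*z + (0.5/2)*(-1.3421 - z - 0.9408)^2
FOC: (2*2 + 0.5)*z = -5 + 0.5*(-1.3421 - 0.9408)
z^{k+1} = -1.3648
Step 3: u-update.
u^{k+1} = -0.9408 - 1.3421 + 1.3648 = -0.9181
Step 4: Primal residual = |-1.3421 + 1.3648| = 0.0227


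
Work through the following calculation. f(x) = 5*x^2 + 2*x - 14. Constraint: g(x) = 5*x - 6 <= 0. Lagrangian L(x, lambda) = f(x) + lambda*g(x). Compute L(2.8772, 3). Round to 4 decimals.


Step 1: Evaluate f(x).
f(2.8772) = 5*2.8772^2 + 2*2.8772 - 14 = 33.1458
Step 2: Evaluate g(x).
g(2.8772) = 5*2.8772 - 6 = 8.386
Step 3: Compute Lagrangian.
L = 33.1458 + 3*8.386 = 58.3038


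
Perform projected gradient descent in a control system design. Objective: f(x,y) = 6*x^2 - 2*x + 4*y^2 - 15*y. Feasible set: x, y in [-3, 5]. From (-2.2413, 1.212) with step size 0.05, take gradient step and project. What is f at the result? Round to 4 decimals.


Step 1: Compute gradient at (-2.2413, 1.212).
grad_x = 2*6*-2.2413 - 2 = -28.8956
grad_y = 2*4*1.212 - 15 = -5.304
Step 2: Gradient step.
x_raw = -2.2413 - 0.05*-28.8956 = -0.7965
y_raw = 1.212 - 0.05*-5.304 = 1.4772
Step 3: Project onto [-3, 5].
x_proj = clip(-0.7965) = -0.7965
y_proj = clip(1.4772) = 1.4772
Step 4: Evaluate f.
f(-0.7965, 1.4772) = -8.0298


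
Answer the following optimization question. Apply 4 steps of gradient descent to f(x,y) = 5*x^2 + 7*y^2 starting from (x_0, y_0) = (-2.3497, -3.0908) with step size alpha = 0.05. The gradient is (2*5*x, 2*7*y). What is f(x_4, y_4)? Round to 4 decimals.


Gradient descent on f(x,y) = 5*x^2 + 7*y^2.
Starting point: (-2.3497, -3.0908), alpha = 0.05
Step 1: grad_x = 2*5*-2.3497 = -23.497, grad_y = 2*7*-3.0908 = -43.2712
  x_1 = -2.3497 - 0.05*-23.497 = -1.1749
  y_1 = -3.0908 - 0.05*-43.2712 = -0.9272
Step 2: grad_x = 2*5*-1.1749 = -11.7485, grad_y = 2*7*-0.9272 = -12.9814
  x_2 = -1.1749 - 0.05*-11.7485 = -0.5874
  y_2 = -0.9272 - 0.05*-12.9814 = -0.2782
Step 3: grad_x = 2*5*-0.5874 = -5.8743, grad_y = 2*7*-0.2782 = -3.8944
  x_3 = -0.5874 - 0.05*-5.8743 = -0.2937
  y_3 = -0.2782 - 0.05*-3.8944 = -0.0835
Step 4: grad_x = 2*5*-0.2937 = -2.9371, grad_y = 2*7*-0.0835 = -1.1683
  x_4 = -0.2937 - 0.05*-2.9371 = -0.1469
  y_4 = -0.0835 - 0.05*-1.1683 = -0.025
f(-0.1469, -0.025) = 5*(-0.1469)^2 + 7*(-0.025)^2 = 0.1122


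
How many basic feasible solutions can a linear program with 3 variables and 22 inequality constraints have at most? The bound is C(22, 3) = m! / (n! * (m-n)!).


Each vertex corresponds to some choice of n active constraints out of m, so the number of vertices is at most C(m, n) = m! / (n!(m-n)!).
m = 22, n = 3
Numerator: 22 * 21 * 20
Denominator: 3! = 6
C(22, 3) = 1540


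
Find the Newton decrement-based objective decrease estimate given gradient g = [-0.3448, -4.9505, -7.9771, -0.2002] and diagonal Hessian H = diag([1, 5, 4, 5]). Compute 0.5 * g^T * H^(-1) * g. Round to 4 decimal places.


Step 1: H is diagonal, so H^(-1) * g = [-0.3448, -0.9901, -1.9943, -0.04].
Step 2: g^T H^(-1) g = sum_i g_i^2 / H_ii
  = (-0.3448)^2/1 + (-4.9505)^2/5 + (-7.9771)^2/4 + (-0.2002)^2/5
  = 0.1189 + 4.9015 + 15.9085 + 0.008 = 20.9369
Step 3: Objective decrease = 0.5 * g^T H^(-1) g = 10.4685


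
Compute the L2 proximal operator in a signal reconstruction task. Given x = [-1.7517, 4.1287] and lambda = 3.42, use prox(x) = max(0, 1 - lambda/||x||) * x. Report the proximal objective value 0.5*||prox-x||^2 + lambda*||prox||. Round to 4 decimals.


Step 1: Compute ||x||.
||x|| = 4.4849
Step 2: Compute scaling factor.
scale = max(0, 1 - 3.42/4.4849) = 0.2374
Step 3: prox(x) = [-0.4159, 0.9803]
||prox(x)|| = 1.0649
Step 4: Proximal objective.
0.5*||prox-x||^2 = 5.8482
lambda*||prox|| = 3.642
Total = 9.4903


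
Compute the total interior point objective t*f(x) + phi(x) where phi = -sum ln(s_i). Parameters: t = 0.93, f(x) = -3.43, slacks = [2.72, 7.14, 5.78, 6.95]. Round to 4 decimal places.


Step 1: Compute log-barrier.
ln values: [1.0006, 1.9657, 1.7544, 1.9387]
phi = -(1.0006 + 1.9657 + 1.7544 + 1.9387) = -6.6595
Step 2: Compute augmented objective.
t*f(x) = 0.93*-3.43 = -3.1899
Total = -3.1899 - 6.6595 = -9.8494


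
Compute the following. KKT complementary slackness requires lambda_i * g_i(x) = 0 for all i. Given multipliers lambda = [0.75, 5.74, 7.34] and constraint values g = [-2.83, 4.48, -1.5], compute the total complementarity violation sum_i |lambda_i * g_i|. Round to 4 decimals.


KKT complementary slackness check:
lambda_1 * g_1 = 0.75 * -2.83 = -2.1225
lambda_2 * g_2 = 5.74 * 4.48 = 25.7152
lambda_3 * g_3 = 7.34 * -1.5 = -11.01
Total violation = 2.1225 + 25.7152 + 11.01 = 38.8477


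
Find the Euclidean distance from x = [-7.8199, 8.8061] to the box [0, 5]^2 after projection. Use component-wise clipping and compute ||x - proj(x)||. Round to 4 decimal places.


Project each component onto [0, 5].
clip(-7.8199) = 0.0, clip(8.8061) = 5.0
Projection = [0.0, 5.0]
Squared diffs: [61.1508, 14.4864]
Distance = sqrt(75.6372) = 8.697


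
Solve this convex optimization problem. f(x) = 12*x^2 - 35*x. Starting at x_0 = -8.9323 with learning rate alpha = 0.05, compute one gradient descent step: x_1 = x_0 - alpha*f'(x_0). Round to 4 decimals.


We compute the gradient at x_0 and apply the update.
f'(x) = 24*x - 35
f'(-8.9323) = 24*-8.9323 - 35 = -249.3752
x_1 = -8.9323 - 0.05*-249.3752 = 3.5365


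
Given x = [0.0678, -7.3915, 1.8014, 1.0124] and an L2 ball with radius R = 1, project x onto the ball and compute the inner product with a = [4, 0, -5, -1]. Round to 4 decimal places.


Step 1: Compute ||x|| (intermediates to 6 decimals).
||x|| = sqrt(0.0678^2 + (-7.3915)^2 + 1.8014^2 + 1.0124^2) = 7.675211
Step 2: Project.
Since ||x|| > R, scale = R/||x|| = 1/7.675211 = 0.13029, proj(x) = scale * x
proj(x) = [0.008834, -0.963039, 0.234704, 0.131906]
Step 3: Dot product.
a^T * proj(x) = 4*0.008834 + 0*(-0.963039) - 5*0.234704 - 1*0.131906 = -1.2701


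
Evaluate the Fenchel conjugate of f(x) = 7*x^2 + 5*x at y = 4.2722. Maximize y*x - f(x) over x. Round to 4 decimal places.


f*(y) = sup_x {y*x - a*x^2 - b*x} = sup_x {(y-b)*x - a*x^2}
FOC: (y - b) - 2a*x = 0 => x* = (y - b)/(2a)
x* = (4.2722 - 5)/(2*7) = -0.052
f*(4.2722) = (y-b)^2/(4a) = (4.2722 - 5)^2/(4*7)
= 0.5297/28 = 0.0189


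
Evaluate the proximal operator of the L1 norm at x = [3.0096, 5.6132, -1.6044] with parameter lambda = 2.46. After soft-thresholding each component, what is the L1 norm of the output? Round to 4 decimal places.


Soft-thresholding with lambda = 2.46:
prox(3.0096) = sign(3.0096)*max(|3.0096| - 2.46, 0) = 0.5496
prox(5.6132) = sign(5.6132)*max(|5.6132| - 2.46, 0) = 3.1532
prox(-1.6044) = sign(-1.6044)*max(|-1.6044| - 2.46, 0) = 0.0
prox(x) = [0.5496, 3.1532, 0.0]
||prox(x)||_1 = 0.5496 + 3.1532 + 0.0 = 3.7028


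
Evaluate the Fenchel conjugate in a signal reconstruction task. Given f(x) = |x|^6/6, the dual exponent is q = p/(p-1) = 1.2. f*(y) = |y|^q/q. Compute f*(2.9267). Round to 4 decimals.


The conjugate exponent q satisfies 1/p + 1/q = 1.
p = 6, so q = 6/(6 - 1) = 1.2
|y|^q = 2.9267^1.2 = 3.6279
f*(2.9267) = 3.6279 / 1.2 = 3.0232


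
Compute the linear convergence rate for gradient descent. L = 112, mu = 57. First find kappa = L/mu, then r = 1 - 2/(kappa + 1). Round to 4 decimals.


Step 1: Compute the condition number.
kappa = L/mu = 112/57 = 1.9649
Step 2: Compute the convergence rate.
r = 1 - 2/(kappa + 1) = 1 - 2*mu/(L + mu) = (L - mu)/(L + mu) = 55/169 = 0.3254


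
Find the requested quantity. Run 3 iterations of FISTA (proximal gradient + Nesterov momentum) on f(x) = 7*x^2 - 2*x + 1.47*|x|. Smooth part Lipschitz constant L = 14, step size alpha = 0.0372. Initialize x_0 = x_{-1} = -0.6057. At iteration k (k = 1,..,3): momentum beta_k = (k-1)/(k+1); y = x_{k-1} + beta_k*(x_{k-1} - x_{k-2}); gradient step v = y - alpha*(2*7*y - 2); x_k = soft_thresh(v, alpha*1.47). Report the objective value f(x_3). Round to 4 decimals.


FISTA on f(x) = 7*x^2 - 2*x + 1.47*|x|
L = 14, alpha = 0.0372
Iteration 1: beta = 0.0, y = -0.6057 + 0.0*(-0.6057 + 0.6057) = -0.6057
  grad(y) = -10.4798, v = y - alpha*grad = -0.2159
  prox(v) = soft_thresh(-0.2159, 0.0547) = -0.1612
Iteration 2: beta = 0.3333, y = -0.1612 + 0.3333*(-0.1612 + 0.6057) = -0.013
  grad(y) = -2.1819, v = y - alpha*grad = 0.0682
  prox(v) = soft_thresh(0.0682, 0.0547) = 0.0135
Iteration 3: beta = 0.5, y = 0.0135 + 0.5*(0.0135 + 0.1612) = 0.1008
  grad(y) = -0.5885, v = y - alpha*grad = 0.1227
  prox(v) = soft_thresh(0.1227, 0.0547) = 0.068
f(x_3) = 7*0.068^2 - 2*0.068 + 1.47*|0.068| = -0.0037


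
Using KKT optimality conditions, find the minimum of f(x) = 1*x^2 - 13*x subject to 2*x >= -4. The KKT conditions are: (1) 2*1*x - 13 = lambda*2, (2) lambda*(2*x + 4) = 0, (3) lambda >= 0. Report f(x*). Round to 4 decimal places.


Step 1: Try lambda = 0 (constraint inactive).
Stationarity: 2*1*x - 13 = 0
x* = 13/(2*1) = 6.5
Check constraint: 2*6.5 = 13.0 >= -4 -- satisfied.
Step 2: Compute optimal value.
f(x*) = 1*6.5^2 - 13*6.5 = -42.25


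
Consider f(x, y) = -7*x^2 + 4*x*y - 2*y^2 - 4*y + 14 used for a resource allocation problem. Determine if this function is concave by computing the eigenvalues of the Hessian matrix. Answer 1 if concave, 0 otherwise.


The Hessian of f(x,y) = -7*x^2 + 4*x*y - 2*y^2 - 4*y + 14 is:
H = [[-14, 4], [4, -4]]
Trace = -14 - 4 = -18
Determinant = -14*-4 - (4)^2 = 40
Discriminant = (-18)^2 - 4*40 = 164.0
Eigenvalues: lambda_1 = -15.4031, lambda_2 = -2.5969
The function is concave.

1


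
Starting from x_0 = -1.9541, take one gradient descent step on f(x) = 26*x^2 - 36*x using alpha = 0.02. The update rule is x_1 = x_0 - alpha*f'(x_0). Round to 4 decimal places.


We compute the gradient at x_0 and apply the update.
f'(x) = 52*x - 36
f'(-1.9541) = 52*-1.9541 - 36 = -137.6132
x_1 = -1.9541 - 0.02*-137.6132 = 0.7982


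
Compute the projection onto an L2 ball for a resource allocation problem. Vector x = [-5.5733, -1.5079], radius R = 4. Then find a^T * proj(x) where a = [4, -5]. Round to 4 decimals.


Step 1: Compute ||x|| (intermediates to 6 decimals).
||x|| = sqrt((-5.5733)^2 + (-1.5079)^2) = 5.773685
Step 2: Project.
Since ||x|| > R, scale = R/||x|| = 4/5.773685 = 0.692798, proj(x) = scale * x
proj(x) = [-3.861171, -1.04467]
Step 3: Dot product.
a^T * proj(x) = 4*(-3.861171) - 5*(-1.04467) = -10.2213


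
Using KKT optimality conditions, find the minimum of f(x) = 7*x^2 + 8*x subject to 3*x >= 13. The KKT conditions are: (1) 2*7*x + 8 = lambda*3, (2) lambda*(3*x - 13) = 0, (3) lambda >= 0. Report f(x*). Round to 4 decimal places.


Step 1: Try lambda = 0 (constraint inactive).
x_unc = -8/(2*7) = -0.5714
Check: 3*-0.5714 = -1.7142 < 13 -- violated!
Step 2: Constraint must be active: 3*x = 13
x* = 13/3 = 4.3333 (rounded; the exact value 13/3 is used below)
lambda = (2*7*(13/3) + 8)/3 = 22.8889
Step 3: Compute optimal value.
f(x*) = 7*(13/3)^2 + 8*(13/3) = 166.1111


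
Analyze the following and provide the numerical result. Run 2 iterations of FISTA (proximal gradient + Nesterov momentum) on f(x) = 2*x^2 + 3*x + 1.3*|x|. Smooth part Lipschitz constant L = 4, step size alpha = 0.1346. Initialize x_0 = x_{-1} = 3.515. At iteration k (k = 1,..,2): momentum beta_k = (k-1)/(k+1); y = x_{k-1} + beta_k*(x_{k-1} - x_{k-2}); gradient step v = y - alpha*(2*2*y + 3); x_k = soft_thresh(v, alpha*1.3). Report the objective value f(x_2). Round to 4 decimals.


FISTA on f(x) = 2*x^2 + 3*x + 1.3*|x|
L = 4, alpha = 0.1346
Iteration 1: beta = 0.0, y = 3.515 + 0.0*(3.515 - 3.515) = 3.515
  grad(y) = 17.06, v = y - alpha*grad = 1.2187
  prox(v) = soft_thresh(1.2187, 0.175) = 1.0437
Iteration 2: beta = 0.3333, y = 1.0437 + 0.3333*(1.0437 - 3.515) = 0.22
  grad(y) = 3.88, v = y - alpha*grad = -0.3023
  prox(v) = soft_thresh(-0.3023, 0.175) = -0.1273
f(x_2) = 2*(-0.1273)^2 + 3*(-0.1273) + 1.3*|-0.1273| = -0.184


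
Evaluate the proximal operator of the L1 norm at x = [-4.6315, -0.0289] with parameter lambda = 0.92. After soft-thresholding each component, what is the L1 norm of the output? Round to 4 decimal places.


Soft-thresholding with lambda = 0.92:
prox(-4.6315) = sign(-4.6315)*max(|-4.6315| - 0.92, 0) = -3.7115
prox(-0.0289) = sign(-0.0289)*max(|-0.0289| - 0.92, 0) = 0.0
prox(x) = [-3.7115, 0.0]
||prox(x)||_1 = 3.7115 + 0.0 = 3.7115


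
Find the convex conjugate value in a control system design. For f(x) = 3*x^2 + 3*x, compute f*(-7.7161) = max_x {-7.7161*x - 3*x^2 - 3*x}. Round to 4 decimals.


f*(y) = sup_x {y*x - a*x^2 - b*x} = sup_x {(y-b)*x - a*x^2}
FOC: (y - b) - 2a*x = 0 => x* = (y - b)/(2a)
x* = (-7.7161 - 3)/(2*3) = -1.786
f*(-7.7161) = (y-b)^2/(4a) = (-7.7161 - 3)^2/(4*3)
= 114.8348/12 = 9.5696


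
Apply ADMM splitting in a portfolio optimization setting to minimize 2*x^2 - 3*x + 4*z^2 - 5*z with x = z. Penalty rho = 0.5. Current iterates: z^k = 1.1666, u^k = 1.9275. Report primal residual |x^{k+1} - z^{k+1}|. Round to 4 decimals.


ADMM iteration with rho = 0.5, z^k = 1.1666, u^k = 1.9275
Step 1: x-update.
Minimize 2*x^2 - 3*x + (0.5/2)*(x - 1.1666 + 1.9275)^2
FOC: (2*2 + 0.5)*x = 3 + 0.5*(1.1666 - 1.9275)
x^{k+1} = 0.5821
Step 2: z-update.
Minimize 4*z^2 - 5*z + (0.5/2)*(0.5821 - z + 1.9275)^2
FOC: (2*4 + 0.5)*z = 5 + 0.5*(0.5821 + 1.9275)
z^{k+1} = 0.7359
Step 3: u-update.
u^{k+1} = 1.9275 + 0.5821 - 0.7359 = 1.7738
Step 4: Primal residual = |0.5821 - 0.7359| = 0.1537


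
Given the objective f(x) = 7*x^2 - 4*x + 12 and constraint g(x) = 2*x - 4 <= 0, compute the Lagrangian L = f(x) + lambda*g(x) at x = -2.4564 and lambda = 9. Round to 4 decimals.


Step 1: Evaluate f(x).
f(-2.4564) = 7*(-2.4564)^2 - 4*(-2.4564) + 12 = 64.0629
Step 2: Evaluate g(x).
g(-2.4564) = 2*-2.4564 - 4 = -8.9128
Step 3: Compute Lagrangian.
L = 64.0629 + 9*-8.9128 = -16.1523


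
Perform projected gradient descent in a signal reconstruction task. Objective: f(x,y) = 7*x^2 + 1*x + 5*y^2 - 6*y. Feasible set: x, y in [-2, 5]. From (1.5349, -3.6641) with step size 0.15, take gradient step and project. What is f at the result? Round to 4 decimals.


Step 1: Compute gradient at (1.5349, -3.6641).
grad_x = 2*7*1.5349 + 1 = 22.4886
grad_y = 2*5*-3.6641 - 6 = -42.641
Step 2: Gradient step.
x_raw = 1.5349 - 0.15*22.4886 = -1.8384
y_raw = -3.6641 - 0.15*-42.641 = 2.7321
Step 3: Project onto [-2, 5].
x_proj = clip(-1.8384) = -1.8384
y_proj = clip(2.7321) = 2.7321
Step 4: Evaluate f.
f(-1.8384, 2.7321) = 42.7475


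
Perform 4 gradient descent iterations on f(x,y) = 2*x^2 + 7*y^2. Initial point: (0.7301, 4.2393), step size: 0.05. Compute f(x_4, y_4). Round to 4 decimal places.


Gradient descent on f(x,y) = 2*x^2 + 7*y^2.
Starting point: (0.7301, 4.2393), alpha = 0.05
Step 1: grad_x = 2*2*0.7301 = 2.9204, grad_y = 2*7*4.2393 = 59.3502
  x_1 = 0.7301 - 0.05*2.9204 = 0.5841
  y_1 = 4.2393 - 0.05*59.3502 = 1.2718
Step 2: grad_x = 2*2*0.5841 = 2.3363, grad_y = 2*7*1.2718 = 17.8051
  x_2 = 0.5841 - 0.05*2.3363 = 0.4673
  y_2 = 1.2718 - 0.05*17.8051 = 0.3815
Step 3: grad_x = 2*2*0.4673 = 1.8691, grad_y = 2*7*0.3815 = 5.3415
  x_3 = 0.4673 - 0.05*1.8691 = 0.3738
  y_3 = 0.3815 - 0.05*5.3415 = 0.1145
Step 4: grad_x = 2*2*0.3738 = 1.4952, grad_y = 2*7*0.1145 = 1.6025
  x_4 = 0.3738 - 0.05*1.4952 = 0.299
  y_4 = 0.1145 - 0.05*1.6025 = 0.0343
f(0.299, 0.0343) = 2*0.299^2 + 7*0.0343^2 = 0.1871


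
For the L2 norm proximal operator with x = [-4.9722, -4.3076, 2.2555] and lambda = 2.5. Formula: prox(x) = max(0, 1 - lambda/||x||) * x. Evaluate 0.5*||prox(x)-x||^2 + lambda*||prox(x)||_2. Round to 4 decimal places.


Step 1: Compute ||x||.
||x|| = 6.9545
Step 2: Compute scaling factor.
scale = max(0, 1 - 2.5/6.9545) = 0.6405
Step 3: prox(x) = [-3.1848, -2.7591, 1.4447]
||prox(x)|| = 4.4545
Step 4: Proximal objective.
0.5*||prox-x||^2 = 3.125
lambda*||prox|| = 11.1363
Total = 14.2613


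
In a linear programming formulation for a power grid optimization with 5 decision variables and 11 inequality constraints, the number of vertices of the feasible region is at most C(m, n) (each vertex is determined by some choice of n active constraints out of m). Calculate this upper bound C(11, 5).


Each vertex corresponds to some choice of n active constraints out of m, so the number of vertices is at most C(m, n) = m! / (n!(m-n)!).
m = 11, n = 5
Numerator: 11 * 10 * 9 * 8 * 7
Denominator: 5! = 120
C(11, 5) = 462


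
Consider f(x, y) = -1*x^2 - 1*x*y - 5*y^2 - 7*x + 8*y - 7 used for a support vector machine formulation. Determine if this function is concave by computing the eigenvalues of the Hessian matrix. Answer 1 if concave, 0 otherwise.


The Hessian of f(x,y) = -1*x^2 - 1*x*y - 5*y^2 - 7*x + 8*y - 7 is:
H = [[-2, -1], [-1, -10]]
Trace = -2 - 10 = -12
Determinant = -2*-10 - (-1)^2 = 19
Discriminant = (-12)^2 - 4*19 = 68.0
Eigenvalues: lambda_1 = -10.1231, lambda_2 = -1.8769
The function is concave.

1


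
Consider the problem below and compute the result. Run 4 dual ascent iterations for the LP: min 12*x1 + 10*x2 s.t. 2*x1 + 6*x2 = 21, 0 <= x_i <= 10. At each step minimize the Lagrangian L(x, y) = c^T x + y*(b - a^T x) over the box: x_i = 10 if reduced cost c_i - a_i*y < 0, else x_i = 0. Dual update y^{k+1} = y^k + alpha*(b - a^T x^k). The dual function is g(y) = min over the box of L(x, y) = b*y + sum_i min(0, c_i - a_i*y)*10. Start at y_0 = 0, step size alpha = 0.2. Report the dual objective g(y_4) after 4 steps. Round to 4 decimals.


Dual ascent for LP: min 12*x1 + 10*x2, 2*x1 + 6*x2 = 21, 0 <= x_i <= 10
Step 1: y^k = 0.0, reduced costs: (12.0, 10.0)
  x^k = (0.0, 0.0), subgradient = b - a^T x = 21.0
  y^{k+1} = 0.0 + 0.2*21.0 = 4.2
Step 2: y^k = 4.2, reduced costs: (3.6, -15.2)
  x^k = (0.0, 10.0), subgradient = b - a^T x = -39.0
  y^{k+1} = 4.2 + 0.2*-39.0 = -3.6
Step 3: y^k = -3.6, reduced costs: (19.2, 31.6)
  x^k = (0.0, 0.0), subgradient = b - a^T x = 21.0
  y^{k+1} = -3.6 + 0.2*21.0 = 0.6
Step 4: y^k = 0.6, reduced costs: (10.8, 6.4)
  x^k = (0.0, 0.0), subgradient = b - a^T x = 21.0
  y^{k+1} = 0.6 + 0.2*21.0 = 4.8
Dual objective at y_4 = 4.8: reduced costs (2.4, -18.8), box minimizer x = (0.0, 10.0)
g(y_4) = b*y + (c1 - a1*y)*x1 + (c2 - a2*y)*x2 = 21*4.8 + 2.4*0.0 + (-18.8)*10.0 = 100.8 + 0.0 - 188.0 = -87.2
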